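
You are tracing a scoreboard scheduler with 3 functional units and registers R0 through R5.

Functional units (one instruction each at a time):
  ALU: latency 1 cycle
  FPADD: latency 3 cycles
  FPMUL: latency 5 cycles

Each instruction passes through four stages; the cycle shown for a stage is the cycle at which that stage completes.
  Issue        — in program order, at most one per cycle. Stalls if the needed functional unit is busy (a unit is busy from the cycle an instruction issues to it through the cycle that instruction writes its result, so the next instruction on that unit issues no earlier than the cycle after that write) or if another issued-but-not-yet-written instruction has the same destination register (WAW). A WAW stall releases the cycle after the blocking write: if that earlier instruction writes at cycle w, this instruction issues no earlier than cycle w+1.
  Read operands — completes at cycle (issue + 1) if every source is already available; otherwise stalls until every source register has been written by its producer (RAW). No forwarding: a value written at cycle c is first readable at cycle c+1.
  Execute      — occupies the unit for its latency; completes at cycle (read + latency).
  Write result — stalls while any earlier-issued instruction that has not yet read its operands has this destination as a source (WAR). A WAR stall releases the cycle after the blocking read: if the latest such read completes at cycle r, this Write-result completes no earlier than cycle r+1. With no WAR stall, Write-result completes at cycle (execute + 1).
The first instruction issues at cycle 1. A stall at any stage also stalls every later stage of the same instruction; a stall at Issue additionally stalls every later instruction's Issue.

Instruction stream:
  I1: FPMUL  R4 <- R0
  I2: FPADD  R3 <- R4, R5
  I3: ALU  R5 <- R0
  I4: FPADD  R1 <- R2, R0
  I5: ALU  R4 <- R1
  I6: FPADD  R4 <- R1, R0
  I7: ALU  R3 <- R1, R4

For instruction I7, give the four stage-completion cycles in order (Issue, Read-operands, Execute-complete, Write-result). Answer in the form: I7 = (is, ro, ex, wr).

I7 = (24, 29, 30, 31)

[1] I1 issues→FPMUL
[2] I1 reads | I2 issues→FPADD
[3] I3 issues→ALU
[4] I3 reads
[5] I3 exec-done
[7] I1 exec-done
[8] I1 writes R4
[9] I2 reads
[10] I3 writes R5
[12] I2 exec-done
[13] I2 writes R3
[14] I4 issues→FPADD
[15] I4 reads | I5 issues→ALU
[18] I4 exec-done
[19] I4 writes R1
[20] I5 reads
[21] I5 exec-done
[22] I5 writes R4
[23] I6 issues→FPADD
[24] I6 reads | I7 issues→ALU
[27] I6 exec-done
[28] I6 writes R4
[29] I7 reads
[30] I7 exec-done
[31] I7 writes R3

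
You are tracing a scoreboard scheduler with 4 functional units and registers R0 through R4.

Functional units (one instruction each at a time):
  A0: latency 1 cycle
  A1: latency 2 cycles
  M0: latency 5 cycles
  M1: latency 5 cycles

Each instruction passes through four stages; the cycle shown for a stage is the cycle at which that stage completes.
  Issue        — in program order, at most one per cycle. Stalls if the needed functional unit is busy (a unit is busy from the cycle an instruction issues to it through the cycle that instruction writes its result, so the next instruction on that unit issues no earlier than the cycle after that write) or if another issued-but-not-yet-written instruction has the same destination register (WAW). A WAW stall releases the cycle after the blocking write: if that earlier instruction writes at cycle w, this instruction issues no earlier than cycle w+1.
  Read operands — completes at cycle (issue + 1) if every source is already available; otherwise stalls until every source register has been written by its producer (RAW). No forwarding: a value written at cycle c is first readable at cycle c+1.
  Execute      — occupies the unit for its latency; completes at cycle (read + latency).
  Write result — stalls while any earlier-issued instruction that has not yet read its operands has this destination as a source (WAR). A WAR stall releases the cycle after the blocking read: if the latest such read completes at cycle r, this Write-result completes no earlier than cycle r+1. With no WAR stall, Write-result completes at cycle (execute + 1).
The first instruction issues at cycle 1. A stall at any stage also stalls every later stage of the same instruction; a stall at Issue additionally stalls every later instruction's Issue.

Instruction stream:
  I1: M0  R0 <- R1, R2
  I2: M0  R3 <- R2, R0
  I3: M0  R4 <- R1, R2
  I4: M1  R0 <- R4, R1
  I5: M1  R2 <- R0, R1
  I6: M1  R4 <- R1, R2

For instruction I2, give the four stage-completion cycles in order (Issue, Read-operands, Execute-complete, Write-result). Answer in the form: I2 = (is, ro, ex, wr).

I1 -> (1, 2, 7, 8)
I2 -> (9, 10, 15, 16)  // struct: M0 busy until I1 writes@8
I3 -> (17, 18, 23, 24)  // struct: M0 busy until I2 writes@16
I4 -> (18, 25, 30, 31)  // RAW R4: wait I3 write@24
I5 -> (32, 33, 38, 39)  // struct: M1 busy until I4 writes@31
I6 -> (40, 41, 46, 47)  // struct: M1 busy until I5 writes@39

I2 = (9, 10, 15, 16)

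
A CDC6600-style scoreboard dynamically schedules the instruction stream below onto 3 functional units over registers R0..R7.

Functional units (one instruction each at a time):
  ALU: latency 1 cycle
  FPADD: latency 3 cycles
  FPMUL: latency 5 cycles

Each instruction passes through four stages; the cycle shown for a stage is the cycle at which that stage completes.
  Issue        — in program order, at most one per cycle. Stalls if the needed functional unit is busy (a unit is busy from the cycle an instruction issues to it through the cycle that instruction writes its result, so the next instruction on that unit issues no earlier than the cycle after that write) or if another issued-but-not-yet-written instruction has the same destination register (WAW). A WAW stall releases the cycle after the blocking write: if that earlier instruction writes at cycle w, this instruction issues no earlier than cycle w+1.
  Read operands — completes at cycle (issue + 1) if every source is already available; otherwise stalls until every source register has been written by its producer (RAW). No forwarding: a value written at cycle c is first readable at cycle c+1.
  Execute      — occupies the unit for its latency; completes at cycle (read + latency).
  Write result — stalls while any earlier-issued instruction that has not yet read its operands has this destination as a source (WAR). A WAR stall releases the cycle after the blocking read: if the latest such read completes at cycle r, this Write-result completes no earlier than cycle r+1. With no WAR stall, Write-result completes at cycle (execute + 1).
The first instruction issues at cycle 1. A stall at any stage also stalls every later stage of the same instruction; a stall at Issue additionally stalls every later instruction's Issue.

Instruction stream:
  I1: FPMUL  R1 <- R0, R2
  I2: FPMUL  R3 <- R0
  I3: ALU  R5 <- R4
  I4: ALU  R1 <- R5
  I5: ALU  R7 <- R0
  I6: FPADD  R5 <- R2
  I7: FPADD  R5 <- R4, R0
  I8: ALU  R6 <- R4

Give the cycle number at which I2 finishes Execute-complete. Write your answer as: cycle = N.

cycle = 15

  I1 | 1 | 2 | 7 | 8
  I2 | 9 | 10 | 15 | 16   struct: FPMUL busy until I1 writes@8
  I3 | 10 | 11 | 12 | 13
  I4 | 14 | 15 | 16 | 17   struct: ALU busy until I3 writes@13
  I5 | 18 | 19 | 20 | 21   struct: ALU busy until I4 writes@17
  I6 | 19 | 20 | 23 | 24
  I7 | 25 | 26 | 29 | 30   struct: FPADD busy until I6 writes@24
  I8 | 26 | 27 | 28 | 29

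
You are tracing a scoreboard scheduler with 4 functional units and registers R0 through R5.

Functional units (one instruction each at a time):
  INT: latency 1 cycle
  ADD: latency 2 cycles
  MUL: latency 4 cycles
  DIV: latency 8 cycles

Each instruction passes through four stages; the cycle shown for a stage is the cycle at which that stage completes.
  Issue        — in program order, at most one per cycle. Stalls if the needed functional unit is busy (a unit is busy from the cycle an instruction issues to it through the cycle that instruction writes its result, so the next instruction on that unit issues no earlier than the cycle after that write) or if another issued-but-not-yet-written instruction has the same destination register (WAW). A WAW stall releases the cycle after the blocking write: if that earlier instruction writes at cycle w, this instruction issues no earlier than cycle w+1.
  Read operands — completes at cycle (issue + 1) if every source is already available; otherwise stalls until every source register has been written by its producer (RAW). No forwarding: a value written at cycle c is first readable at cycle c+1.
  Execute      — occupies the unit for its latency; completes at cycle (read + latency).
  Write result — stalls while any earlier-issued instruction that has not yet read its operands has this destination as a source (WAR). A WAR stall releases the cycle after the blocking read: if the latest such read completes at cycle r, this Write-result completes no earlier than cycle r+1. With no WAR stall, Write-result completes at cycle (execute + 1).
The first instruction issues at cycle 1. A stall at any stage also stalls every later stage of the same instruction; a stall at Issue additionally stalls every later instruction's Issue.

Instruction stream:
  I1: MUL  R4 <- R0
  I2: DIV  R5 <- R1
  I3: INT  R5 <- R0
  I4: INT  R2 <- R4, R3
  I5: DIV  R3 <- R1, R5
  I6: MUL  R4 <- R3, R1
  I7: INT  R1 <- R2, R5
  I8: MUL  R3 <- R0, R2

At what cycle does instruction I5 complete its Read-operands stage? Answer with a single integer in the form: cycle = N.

cycle = 19

t=1  I1 dispatched to MUL
t=2  I1 operands ready · I2 dispatched to DIV
t=3  I2 operands ready
t=6  I1 complete
t=7  R4←I1
t=11  I2 complete
t=12  R5←I2
t=13  I3 dispatched to INT
t=14  I3 operands ready
t=15  I3 complete
t=16  R5←I3
t=17  I4 dispatched to INT
t=18  I4 operands ready · I5 dispatched to DIV
t=19  I4 complete · I5 operands ready · I6 dispatched to MUL
t=20  R2←I4
t=21  I7 dispatched to INT
t=22  I7 operands ready
t=23  I7 complete
t=27  I5 complete
t=28  R3←I5
t=29  I6 operands ready
t=30  R1←I7
t=33  I6 complete
t=34  R4←I6
t=35  I8 dispatched to MUL
t=36  I8 operands ready
t=40  I8 complete
t=41  R3←I8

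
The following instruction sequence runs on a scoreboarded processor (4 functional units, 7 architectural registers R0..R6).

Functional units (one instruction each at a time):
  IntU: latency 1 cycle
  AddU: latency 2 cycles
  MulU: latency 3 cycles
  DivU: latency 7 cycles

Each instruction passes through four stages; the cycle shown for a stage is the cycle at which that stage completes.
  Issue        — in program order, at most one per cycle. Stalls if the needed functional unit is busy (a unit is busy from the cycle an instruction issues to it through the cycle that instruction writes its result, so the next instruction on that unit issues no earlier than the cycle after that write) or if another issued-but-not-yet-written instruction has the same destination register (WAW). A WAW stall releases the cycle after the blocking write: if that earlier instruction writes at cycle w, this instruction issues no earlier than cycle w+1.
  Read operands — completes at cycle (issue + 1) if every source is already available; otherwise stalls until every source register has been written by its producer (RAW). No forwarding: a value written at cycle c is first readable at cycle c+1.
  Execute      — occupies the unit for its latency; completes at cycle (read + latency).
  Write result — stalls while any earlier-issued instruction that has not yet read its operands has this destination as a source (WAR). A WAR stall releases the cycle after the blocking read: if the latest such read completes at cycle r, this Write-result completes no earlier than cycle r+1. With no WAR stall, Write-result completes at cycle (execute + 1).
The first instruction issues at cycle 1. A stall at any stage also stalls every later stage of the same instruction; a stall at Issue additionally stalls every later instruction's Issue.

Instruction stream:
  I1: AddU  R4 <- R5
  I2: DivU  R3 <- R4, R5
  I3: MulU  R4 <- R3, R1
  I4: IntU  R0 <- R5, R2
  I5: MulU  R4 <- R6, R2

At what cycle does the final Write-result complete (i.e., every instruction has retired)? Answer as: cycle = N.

cycle = 25

I1  is:1  ro:2  ex:4  wr:5
I2  is:2  ro:6  ex:13  wr:14  — RAW R4: wait I1 write@5
I3  is:6  ro:15  ex:18  wr:19  — WAW R4: wait I1 write@5, RAW R3: wait I2 write@14
I4  is:7  ro:8  ex:9  wr:10
I5  is:20  ro:21  ex:24  wr:25  — struct: MulU busy until I3 writes@19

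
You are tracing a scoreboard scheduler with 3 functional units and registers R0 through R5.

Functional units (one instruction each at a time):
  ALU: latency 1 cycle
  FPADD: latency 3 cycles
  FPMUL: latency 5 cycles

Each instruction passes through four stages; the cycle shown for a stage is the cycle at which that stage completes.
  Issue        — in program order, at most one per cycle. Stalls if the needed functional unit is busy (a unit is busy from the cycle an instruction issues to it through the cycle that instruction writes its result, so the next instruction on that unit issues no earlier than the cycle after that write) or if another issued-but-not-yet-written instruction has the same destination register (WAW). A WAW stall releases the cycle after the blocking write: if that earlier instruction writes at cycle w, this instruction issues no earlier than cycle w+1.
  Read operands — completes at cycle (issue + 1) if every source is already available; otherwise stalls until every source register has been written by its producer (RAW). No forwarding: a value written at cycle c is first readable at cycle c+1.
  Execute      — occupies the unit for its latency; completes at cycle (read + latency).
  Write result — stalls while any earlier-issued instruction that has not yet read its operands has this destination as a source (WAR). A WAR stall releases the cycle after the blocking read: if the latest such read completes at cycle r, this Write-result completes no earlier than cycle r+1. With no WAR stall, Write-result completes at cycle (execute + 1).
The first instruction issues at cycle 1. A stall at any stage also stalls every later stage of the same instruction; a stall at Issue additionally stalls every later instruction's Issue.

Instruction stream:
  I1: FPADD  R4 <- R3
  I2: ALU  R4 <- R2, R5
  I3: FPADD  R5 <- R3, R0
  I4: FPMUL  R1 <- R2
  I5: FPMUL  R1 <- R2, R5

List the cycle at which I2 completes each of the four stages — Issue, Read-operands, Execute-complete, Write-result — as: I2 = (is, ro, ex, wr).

1) issue 1, read 2, done 5, write 6
2) issue 7, read 8, done 9, write 10  <WAW R4: wait I1 write@6>
3) issue 8, read 9, done 12, write 13
4) issue 9, read 10, done 15, write 16
5) issue 17, read 18, done 23, write 24  <struct: FPMUL busy until I4 writes@16>

I2 = (7, 8, 9, 10)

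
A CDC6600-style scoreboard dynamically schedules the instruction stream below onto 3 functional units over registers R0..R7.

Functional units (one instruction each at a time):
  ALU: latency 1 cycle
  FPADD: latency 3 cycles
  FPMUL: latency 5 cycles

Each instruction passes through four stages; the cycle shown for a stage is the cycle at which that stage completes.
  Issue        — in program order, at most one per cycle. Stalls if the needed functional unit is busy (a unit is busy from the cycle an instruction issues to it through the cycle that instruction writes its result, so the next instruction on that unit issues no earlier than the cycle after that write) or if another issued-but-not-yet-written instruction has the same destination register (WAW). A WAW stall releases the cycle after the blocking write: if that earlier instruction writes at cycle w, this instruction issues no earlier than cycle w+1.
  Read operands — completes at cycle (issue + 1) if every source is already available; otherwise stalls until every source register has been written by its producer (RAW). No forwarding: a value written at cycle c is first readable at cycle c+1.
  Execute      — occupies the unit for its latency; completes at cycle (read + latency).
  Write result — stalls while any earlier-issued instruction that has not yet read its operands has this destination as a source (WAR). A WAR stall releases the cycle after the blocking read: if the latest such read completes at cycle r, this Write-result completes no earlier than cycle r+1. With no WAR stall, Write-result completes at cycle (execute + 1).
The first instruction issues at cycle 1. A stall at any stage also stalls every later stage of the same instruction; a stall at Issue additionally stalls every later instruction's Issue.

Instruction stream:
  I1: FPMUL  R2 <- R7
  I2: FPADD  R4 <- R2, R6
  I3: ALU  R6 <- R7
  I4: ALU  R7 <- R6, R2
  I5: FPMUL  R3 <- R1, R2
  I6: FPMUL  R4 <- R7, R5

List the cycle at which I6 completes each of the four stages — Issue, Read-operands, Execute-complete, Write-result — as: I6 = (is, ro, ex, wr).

[I1] 1/2/7/8
[I2] 2/9/12/13  (RAW R2: wait I1 write@8)
[I3] 3/4/5/10  (WAR R6: wait I2 read@9)
[I4] 11/12/13/14  (struct: ALU busy until I3 writes@10)
[I5] 12/13/18/19
[I6] 20/21/26/27  (struct: FPMUL busy until I5 writes@19)

I6 = (20, 21, 26, 27)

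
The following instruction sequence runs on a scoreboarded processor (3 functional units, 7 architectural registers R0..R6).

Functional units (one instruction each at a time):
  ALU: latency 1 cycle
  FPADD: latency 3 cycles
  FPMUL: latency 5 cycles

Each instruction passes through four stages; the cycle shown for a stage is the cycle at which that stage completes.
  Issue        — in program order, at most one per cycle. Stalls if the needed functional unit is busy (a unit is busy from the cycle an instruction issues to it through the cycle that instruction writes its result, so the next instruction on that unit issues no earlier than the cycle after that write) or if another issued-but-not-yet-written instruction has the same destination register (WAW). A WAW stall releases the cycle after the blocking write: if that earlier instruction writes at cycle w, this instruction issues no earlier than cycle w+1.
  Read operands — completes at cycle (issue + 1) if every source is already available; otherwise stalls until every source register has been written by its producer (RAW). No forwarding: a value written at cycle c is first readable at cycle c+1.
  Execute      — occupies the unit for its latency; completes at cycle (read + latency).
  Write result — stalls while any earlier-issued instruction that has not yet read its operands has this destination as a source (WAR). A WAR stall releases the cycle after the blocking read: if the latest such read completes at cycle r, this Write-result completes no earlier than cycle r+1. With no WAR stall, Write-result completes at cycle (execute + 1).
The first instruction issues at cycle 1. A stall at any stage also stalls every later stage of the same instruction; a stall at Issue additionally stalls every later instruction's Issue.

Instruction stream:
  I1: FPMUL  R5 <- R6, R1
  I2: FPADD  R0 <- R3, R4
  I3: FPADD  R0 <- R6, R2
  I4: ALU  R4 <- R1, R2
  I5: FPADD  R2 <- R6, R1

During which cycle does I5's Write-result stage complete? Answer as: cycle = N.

cycle = 19

I1 -> (1, 2, 7, 8)
I2 -> (2, 3, 6, 7)
I3 -> (8, 9, 12, 13)  // struct: FPADD busy until I2 writes@7
I4 -> (9, 10, 11, 12)
I5 -> (14, 15, 18, 19)  // struct: FPADD busy until I3 writes@13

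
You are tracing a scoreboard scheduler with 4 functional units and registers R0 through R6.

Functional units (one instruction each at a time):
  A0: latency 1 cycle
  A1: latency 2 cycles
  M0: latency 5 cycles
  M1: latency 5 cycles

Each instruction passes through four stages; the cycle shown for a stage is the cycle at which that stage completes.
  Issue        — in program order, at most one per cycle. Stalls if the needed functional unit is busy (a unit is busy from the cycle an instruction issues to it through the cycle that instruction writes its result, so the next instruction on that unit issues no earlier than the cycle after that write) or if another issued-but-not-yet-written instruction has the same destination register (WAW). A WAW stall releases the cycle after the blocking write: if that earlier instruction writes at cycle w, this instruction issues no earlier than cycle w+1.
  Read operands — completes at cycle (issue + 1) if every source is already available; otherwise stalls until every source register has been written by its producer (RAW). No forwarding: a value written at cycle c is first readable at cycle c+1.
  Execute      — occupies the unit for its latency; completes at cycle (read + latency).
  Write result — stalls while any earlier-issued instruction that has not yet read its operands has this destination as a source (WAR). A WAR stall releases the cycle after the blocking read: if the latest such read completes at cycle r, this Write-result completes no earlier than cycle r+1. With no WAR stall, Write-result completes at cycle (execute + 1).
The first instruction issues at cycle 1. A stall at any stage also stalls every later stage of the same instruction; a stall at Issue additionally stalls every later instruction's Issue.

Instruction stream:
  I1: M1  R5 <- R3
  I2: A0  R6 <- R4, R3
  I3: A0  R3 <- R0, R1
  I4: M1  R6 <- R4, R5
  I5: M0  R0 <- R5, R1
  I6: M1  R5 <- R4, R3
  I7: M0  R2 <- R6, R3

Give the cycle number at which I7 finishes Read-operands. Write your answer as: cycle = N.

t=1  I1 issues→M1
t=2  I1 reads; I2 issues→A0
t=3  I2 reads
t=4  I2 exec-done
t=5  I2 writes R6
t=6  I3 issues→A0
t=7  I1 exec-done; I3 reads
t=8  I1 writes R5; I3 exec-done
t=9  I3 writes R3; I4 issues→M1
t=10  I4 reads; I5 issues→M0
t=11  I5 reads
t=15  I4 exec-done
t=16  I4 writes R6; I5 exec-done
t=17  I5 writes R0; I6 issues→M1
t=18  I6 reads; I7 issues→M0
t=19  I7 reads
t=23  I6 exec-done
t=24  I6 writes R5; I7 exec-done
t=25  I7 writes R2

cycle = 19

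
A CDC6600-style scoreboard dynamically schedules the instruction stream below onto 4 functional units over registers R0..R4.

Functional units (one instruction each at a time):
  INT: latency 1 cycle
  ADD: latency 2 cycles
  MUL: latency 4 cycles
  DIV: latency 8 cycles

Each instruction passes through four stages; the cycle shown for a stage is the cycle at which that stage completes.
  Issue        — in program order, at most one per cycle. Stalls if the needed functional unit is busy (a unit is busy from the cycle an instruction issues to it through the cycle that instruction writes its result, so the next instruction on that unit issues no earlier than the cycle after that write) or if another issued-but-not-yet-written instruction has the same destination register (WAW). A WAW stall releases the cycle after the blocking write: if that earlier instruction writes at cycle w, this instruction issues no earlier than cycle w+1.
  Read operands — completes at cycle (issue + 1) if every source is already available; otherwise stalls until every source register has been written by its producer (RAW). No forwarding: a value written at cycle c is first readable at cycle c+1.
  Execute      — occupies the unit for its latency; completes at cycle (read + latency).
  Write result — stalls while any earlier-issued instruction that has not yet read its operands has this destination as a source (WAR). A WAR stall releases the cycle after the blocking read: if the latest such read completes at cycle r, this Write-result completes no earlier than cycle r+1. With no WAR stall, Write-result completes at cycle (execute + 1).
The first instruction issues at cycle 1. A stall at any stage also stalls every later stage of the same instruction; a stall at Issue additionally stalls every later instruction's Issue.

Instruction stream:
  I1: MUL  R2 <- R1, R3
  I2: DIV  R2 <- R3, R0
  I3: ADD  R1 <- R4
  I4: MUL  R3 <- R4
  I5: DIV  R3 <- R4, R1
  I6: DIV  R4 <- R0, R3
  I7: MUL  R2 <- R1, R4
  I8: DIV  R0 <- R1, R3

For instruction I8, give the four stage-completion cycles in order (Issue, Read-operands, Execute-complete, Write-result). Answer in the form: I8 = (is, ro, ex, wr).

I8 = (41, 42, 50, 51)

I1 -> (1, 2, 6, 7)
I2 -> (8, 9, 17, 18)  // WAW R2: wait I1 write@7
I3 -> (9, 10, 12, 13)
I4 -> (10, 11, 15, 16)
I5 -> (19, 20, 28, 29)  // struct: DIV busy until I2 writes@18
I6 -> (30, 31, 39, 40)  // struct: DIV busy until I5 writes@29
I7 -> (31, 41, 45, 46)  // RAW R4: wait I6 write@40
I8 -> (41, 42, 50, 51)  // struct: DIV busy until I6 writes@40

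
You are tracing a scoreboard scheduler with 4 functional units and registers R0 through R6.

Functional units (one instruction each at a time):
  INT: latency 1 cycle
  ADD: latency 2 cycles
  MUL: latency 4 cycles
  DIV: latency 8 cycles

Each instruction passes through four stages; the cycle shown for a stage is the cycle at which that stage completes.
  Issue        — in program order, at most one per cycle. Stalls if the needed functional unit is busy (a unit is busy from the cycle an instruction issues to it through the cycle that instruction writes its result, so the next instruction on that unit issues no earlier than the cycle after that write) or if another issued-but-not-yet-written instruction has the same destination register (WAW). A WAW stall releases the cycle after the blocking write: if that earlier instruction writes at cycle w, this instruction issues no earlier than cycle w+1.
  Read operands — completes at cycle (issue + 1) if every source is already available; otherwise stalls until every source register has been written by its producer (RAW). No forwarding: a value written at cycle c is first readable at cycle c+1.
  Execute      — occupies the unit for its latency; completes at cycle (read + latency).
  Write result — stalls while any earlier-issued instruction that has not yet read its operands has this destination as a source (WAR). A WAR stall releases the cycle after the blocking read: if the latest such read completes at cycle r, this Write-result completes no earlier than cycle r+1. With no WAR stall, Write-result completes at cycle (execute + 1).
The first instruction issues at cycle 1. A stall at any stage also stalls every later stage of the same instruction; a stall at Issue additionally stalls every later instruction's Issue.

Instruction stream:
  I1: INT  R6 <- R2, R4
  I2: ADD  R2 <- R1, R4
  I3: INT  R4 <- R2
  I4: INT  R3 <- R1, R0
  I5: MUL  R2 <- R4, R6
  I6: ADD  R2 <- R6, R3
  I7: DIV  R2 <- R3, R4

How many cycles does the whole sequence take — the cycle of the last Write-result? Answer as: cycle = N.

[1] issue I1 (INT)
[2] I1 read-ops, issue I2 (ADD)
[3] I1 finished on INT, I2 read-ops
[4] I1→R6
[5] I2 finished on ADD, issue I3 (INT)
[6] I2→R2
[7] I3 read-ops
[8] I3 finished on INT
[9] I3→R4
[10] issue I4 (INT)
[11] I4 read-ops, issue I5 (MUL)
[12] I4 finished on INT, I5 read-ops
[13] I4→R3
[16] I5 finished on MUL
[17] I5→R2
[18] issue I6 (ADD)
[19] I6 read-ops
[21] I6 finished on ADD
[22] I6→R2
[23] issue I7 (DIV)
[24] I7 read-ops
[32] I7 finished on DIV
[33] I7→R2

cycle = 33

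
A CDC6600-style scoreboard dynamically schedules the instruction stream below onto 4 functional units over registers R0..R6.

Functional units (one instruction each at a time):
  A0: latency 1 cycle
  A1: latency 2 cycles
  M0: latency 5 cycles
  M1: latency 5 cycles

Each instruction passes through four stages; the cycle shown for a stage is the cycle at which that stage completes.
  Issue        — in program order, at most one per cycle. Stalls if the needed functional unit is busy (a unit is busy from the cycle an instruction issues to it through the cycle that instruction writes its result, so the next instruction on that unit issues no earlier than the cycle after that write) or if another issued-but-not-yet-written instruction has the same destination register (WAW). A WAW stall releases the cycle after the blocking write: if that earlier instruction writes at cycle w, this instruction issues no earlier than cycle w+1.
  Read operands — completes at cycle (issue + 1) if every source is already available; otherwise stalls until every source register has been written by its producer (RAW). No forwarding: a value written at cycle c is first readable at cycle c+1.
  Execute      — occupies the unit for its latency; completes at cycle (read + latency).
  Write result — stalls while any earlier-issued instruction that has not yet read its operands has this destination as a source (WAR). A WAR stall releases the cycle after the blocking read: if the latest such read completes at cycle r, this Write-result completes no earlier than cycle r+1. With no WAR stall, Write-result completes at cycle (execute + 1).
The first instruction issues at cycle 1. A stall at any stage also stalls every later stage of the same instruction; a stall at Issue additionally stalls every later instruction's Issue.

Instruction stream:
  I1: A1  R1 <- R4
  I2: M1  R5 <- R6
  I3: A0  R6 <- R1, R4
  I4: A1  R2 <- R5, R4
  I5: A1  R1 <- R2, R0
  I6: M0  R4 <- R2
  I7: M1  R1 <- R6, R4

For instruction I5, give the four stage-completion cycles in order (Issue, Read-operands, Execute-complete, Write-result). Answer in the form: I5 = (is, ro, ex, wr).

c1: I1 issues→A1
c2: I1 reads | I2 issues→M1
c3: I2 reads | I3 issues→A0
c4: I1 exec-done
c5: I1 writes R1
c6: I3 reads | I4 issues→A1
c7: I3 exec-done
c8: I2 exec-done | I3 writes R6
c9: I2 writes R5
c10: I4 reads
c12: I4 exec-done
c13: I4 writes R2
c14: I5 issues→A1
c15: I5 reads | I6 issues→M0
c16: I6 reads
c17: I5 exec-done
c18: I5 writes R1
c19: I7 issues→M1
c21: I6 exec-done
c22: I6 writes R4
c23: I7 reads
c28: I7 exec-done
c29: I7 writes R1

I5 = (14, 15, 17, 18)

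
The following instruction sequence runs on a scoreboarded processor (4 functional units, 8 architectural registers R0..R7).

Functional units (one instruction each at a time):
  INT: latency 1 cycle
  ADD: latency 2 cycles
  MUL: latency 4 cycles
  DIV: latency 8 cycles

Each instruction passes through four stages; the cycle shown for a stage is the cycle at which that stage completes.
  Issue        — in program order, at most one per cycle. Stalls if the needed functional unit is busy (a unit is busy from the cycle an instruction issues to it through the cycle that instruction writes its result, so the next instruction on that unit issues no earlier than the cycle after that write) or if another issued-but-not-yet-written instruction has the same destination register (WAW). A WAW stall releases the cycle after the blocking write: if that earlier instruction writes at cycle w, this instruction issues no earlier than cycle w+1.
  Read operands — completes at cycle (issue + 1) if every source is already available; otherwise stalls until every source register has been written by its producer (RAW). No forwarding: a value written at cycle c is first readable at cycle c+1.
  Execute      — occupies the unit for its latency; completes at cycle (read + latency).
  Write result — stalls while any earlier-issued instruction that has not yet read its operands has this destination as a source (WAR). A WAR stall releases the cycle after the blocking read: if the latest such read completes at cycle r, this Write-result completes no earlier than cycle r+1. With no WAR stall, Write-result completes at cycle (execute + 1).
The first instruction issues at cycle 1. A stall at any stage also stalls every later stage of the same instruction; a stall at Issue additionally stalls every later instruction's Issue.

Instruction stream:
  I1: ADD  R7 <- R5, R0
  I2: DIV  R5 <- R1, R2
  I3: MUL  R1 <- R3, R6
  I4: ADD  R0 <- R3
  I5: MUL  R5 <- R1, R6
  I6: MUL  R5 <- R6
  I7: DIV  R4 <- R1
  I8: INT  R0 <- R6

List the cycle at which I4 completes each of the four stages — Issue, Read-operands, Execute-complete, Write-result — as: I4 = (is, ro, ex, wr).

I4 = (6, 7, 9, 10)

[1] I1 issues→ADD
[2] I1 reads · I2 issues→DIV
[3] I2 reads · I3 issues→MUL
[4] I1 exec-done · I3 reads
[5] I1 writes R7
[6] I4 issues→ADD
[7] I4 reads
[8] I3 exec-done
[9] I3 writes R1 · I4 exec-done
[10] I4 writes R0
[11] I2 exec-done
[12] I2 writes R5
[13] I5 issues→MUL
[14] I5 reads
[18] I5 exec-done
[19] I5 writes R5
[20] I6 issues→MUL
[21] I6 reads · I7 issues→DIV
[22] I7 reads · I8 issues→INT
[23] I8 reads
[24] I8 exec-done
[25] I6 exec-done · I8 writes R0
[26] I6 writes R5
[30] I7 exec-done
[31] I7 writes R4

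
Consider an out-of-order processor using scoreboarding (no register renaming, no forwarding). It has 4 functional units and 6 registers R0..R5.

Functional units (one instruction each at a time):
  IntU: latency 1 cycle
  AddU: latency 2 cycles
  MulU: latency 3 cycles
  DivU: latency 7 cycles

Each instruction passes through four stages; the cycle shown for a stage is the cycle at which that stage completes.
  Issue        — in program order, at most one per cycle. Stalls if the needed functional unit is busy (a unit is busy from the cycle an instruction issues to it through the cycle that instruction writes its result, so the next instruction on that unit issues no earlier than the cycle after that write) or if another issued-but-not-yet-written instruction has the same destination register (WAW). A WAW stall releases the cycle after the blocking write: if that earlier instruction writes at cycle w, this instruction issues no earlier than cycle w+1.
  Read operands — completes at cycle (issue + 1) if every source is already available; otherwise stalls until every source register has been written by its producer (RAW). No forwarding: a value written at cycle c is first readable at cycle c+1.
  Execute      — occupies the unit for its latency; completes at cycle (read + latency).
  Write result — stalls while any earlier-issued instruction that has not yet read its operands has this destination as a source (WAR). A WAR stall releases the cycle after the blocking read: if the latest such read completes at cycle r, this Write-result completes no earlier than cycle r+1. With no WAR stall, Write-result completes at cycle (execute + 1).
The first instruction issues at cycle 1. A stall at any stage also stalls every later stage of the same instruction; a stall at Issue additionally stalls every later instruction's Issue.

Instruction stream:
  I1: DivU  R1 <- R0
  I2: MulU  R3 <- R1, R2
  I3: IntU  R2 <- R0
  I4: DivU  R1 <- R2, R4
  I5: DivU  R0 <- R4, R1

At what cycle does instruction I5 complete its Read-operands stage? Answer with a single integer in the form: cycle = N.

I1  is:1  ro:2  ex:9  wr:10
I2  is:2  ro:11  ex:14  wr:15  — RAW R1: wait I1 write@10
I3  is:3  ro:4  ex:5  wr:12  — WAR R2: wait I2 read@11
I4  is:11  ro:13  ex:20  wr:21  — struct: DivU busy until I1 writes@10, RAW R2: wait I3 write@12
I5  is:22  ro:23  ex:30  wr:31  — struct: DivU busy until I4 writes@21

cycle = 23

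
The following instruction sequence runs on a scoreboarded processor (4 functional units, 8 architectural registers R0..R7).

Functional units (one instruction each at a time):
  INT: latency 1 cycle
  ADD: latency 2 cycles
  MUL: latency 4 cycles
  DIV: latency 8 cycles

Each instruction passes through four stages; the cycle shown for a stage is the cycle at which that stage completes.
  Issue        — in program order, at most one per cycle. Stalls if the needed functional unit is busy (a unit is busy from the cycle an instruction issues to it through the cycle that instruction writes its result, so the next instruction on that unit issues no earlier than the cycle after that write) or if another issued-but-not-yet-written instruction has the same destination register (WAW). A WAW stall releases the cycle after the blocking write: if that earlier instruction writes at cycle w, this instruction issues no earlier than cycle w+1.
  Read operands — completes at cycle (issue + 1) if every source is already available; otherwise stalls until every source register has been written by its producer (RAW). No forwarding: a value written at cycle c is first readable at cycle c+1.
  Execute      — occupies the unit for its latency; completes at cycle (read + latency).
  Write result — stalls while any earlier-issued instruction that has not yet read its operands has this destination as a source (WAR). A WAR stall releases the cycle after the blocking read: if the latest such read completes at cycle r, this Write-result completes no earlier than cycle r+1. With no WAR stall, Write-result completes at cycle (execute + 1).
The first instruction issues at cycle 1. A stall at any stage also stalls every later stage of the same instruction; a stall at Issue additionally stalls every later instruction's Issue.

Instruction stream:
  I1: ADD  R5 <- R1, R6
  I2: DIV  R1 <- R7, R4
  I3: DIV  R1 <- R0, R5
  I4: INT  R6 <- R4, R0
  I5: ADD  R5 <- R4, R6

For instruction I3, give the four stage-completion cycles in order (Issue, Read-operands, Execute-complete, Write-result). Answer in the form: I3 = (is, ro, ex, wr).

I1 -> (1, 2, 4, 5)
I2 -> (2, 3, 11, 12)
I3 -> (13, 14, 22, 23)  // struct: DIV busy until I2 writes@12
I4 -> (14, 15, 16, 17)
I5 -> (15, 18, 20, 21)  // RAW R6: wait I4 write@17

I3 = (13, 14, 22, 23)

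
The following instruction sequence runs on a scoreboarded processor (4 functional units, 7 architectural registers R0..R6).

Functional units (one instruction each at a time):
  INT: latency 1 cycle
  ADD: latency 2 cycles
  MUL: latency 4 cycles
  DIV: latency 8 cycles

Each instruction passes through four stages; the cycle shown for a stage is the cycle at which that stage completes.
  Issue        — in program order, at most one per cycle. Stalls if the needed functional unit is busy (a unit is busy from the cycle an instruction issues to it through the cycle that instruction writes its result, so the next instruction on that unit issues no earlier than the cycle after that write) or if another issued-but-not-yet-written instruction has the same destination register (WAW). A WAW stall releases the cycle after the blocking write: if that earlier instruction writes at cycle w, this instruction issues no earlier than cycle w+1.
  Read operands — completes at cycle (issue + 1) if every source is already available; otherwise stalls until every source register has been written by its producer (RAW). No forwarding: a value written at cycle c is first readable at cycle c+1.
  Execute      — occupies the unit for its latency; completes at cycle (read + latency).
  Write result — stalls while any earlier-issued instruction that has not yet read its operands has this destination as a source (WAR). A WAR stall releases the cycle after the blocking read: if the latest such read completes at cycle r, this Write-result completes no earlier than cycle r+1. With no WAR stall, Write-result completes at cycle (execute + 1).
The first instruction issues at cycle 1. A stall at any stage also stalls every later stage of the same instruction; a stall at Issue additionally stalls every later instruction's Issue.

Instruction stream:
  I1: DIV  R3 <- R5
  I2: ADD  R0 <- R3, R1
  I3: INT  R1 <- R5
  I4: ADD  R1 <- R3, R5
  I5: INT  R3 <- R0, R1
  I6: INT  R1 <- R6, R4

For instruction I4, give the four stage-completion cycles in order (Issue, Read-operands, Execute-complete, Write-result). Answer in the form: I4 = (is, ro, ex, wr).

I4 = (16, 17, 19, 20)

I1  is:1  ro:2  ex:10  wr:11
I2  is:2  ro:12  ex:14  wr:15  — RAW R3: wait I1 write@11
I3  is:3  ro:4  ex:5  wr:13  — WAR R1: wait I2 read@12
I4  is:16  ro:17  ex:19  wr:20  — struct: ADD busy until I2 writes@15
I5  is:17  ro:21  ex:22  wr:23  — RAW R1: wait I4 write@20
I6  is:24  ro:25  ex:26  wr:27  — struct: INT busy until I5 writes@23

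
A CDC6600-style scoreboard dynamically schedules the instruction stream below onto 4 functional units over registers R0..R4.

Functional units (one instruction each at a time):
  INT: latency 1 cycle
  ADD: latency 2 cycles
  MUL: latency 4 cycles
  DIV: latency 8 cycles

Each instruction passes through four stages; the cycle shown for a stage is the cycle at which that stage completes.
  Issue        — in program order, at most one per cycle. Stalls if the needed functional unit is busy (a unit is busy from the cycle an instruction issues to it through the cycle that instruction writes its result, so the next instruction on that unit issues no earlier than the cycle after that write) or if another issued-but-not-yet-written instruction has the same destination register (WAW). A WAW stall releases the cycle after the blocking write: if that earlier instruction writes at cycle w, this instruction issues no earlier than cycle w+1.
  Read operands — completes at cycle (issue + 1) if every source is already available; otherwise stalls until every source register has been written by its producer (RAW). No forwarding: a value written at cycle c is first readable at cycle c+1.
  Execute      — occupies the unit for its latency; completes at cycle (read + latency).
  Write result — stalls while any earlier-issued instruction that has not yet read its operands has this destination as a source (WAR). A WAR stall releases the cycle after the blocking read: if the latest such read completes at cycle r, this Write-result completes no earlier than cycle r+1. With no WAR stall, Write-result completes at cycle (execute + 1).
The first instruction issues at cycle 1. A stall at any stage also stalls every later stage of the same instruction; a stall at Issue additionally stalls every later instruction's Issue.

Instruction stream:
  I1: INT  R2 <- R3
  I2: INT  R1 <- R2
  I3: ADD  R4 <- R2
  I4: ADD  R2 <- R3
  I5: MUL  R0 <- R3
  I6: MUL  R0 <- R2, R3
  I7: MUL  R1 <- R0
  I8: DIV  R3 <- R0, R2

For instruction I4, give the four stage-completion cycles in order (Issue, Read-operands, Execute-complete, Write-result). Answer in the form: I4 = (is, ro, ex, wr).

I1: IS=1 RO=2 EX=3 WR=4
I2: IS=5 RO=6 EX=7 WR=8  [struct: INT busy until I1 writes@4]
I3: IS=6 RO=7 EX=9 WR=10
I4: IS=11 RO=12 EX=14 WR=15  [struct: ADD busy until I3 writes@10]
I5: IS=12 RO=13 EX=17 WR=18
I6: IS=19 RO=20 EX=24 WR=25  [struct: MUL busy until I5 writes@18]
I7: IS=26 RO=27 EX=31 WR=32  [struct: MUL busy until I6 writes@25]
I8: IS=27 RO=28 EX=36 WR=37

I4 = (11, 12, 14, 15)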